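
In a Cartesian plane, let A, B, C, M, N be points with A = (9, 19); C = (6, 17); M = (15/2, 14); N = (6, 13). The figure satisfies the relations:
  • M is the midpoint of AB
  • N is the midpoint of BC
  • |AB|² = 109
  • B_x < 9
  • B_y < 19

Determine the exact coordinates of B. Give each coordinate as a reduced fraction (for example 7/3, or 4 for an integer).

B = (6, 9)

1. B_x = 6  [B = 2·M−A = 2·(15/2, 14)−(9, 19)]
2. B_y = 9  [B = 2·M−A = 2·(15/2, 14)−(9, 19)]
   so B = (6, 9)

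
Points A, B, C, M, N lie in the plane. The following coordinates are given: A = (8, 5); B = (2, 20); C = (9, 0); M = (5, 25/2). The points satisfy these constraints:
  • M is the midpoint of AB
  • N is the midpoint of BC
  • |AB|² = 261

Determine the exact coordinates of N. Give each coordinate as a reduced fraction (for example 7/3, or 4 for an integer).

N = (11/2, 10)

1. N_x = 11/2  [2·N = B+C = (2, 20)+(9, 0)]
2. N_y = 10  [2·N = B+C = (2, 20)+(9, 0)]
   so N = (11/2, 10)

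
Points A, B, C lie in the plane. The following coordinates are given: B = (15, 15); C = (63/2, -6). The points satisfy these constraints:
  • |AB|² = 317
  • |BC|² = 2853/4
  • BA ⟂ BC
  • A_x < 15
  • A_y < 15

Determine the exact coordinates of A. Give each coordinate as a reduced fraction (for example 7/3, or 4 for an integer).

1. A_x = 1  [[BA ⟂ BC ⇒ 33/2x-21y+135/2=0] ∩ [|A−(15, 15)|²=317]]
2. A_y = 4  [[BA ⟂ BC ⇒ 33/2x-21y+135/2=0] ∩ [|A−(15, 15)|²=317]]
   so A = (1, 4)

A = (1, 4)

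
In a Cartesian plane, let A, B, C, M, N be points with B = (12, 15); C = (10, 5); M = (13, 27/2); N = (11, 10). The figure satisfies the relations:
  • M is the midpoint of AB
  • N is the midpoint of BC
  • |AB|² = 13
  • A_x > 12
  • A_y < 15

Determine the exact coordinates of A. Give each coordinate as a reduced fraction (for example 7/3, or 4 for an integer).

A = (14, 12)

1. A_x = 14  [A = 2·M−B = 2·(13, 27/2)−(12, 15)]
2. A_y = 12  [A = 2·M−B = 2·(13, 27/2)−(12, 15)]
   so A = (14, 12)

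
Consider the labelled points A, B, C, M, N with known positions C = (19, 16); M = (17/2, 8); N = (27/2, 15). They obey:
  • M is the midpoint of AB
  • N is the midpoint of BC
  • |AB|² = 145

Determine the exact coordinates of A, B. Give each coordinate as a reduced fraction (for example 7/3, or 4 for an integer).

1. B_x = 8  [B = 2·N−C = 2·(27/2, 15)−(19, 16)]
2. B_y = 14  [B = 2·N−C = 2·(27/2, 15)−(19, 16)]
   so B = (8, 14)
3. A_x = 9  [A = 2·M−B = 2·(17/2, 8)−(8, 14)]
4. A_y = 2  [A = 2·M−B = 2·(17/2, 8)−(8, 14)]
   so A = (9, 2)

A = (9, 2)
B = (8, 14)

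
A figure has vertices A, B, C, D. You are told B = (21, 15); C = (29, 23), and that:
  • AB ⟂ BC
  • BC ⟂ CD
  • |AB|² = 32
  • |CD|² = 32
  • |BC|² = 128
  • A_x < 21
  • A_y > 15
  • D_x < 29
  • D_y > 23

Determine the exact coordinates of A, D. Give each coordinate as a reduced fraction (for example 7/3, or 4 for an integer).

A = (17, 19)
D = (25, 27)

1. A_x = 17  [[AB ⟂ BC ⇒ -8x-8y+288=0] ∩ [|A−(21, 15)|²=32]]
2. A_y = 19  [[AB ⟂ BC ⇒ -8x-8y+288=0] ∩ [|A−(21, 15)|²=32]]
   so A = (17, 19)
3. D_x = 25  [[BC ⟂ CD ⇒ 8x+8y-416=0] ∩ [|D−(29, 23)|²=32]]
4. D_y = 27  [[BC ⟂ CD ⇒ 8x+8y-416=0] ∩ [|D−(29, 23)|²=32]]
   so D = (25, 27)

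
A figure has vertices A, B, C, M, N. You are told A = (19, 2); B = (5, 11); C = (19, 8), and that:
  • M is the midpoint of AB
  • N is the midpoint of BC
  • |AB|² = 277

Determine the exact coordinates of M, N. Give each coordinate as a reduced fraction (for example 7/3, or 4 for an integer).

M = (12, 13/2)
N = (12, 19/2)

1. M_x = 12  [2·M = A+B = (19, 2)+(5, 11)]
2. M_y = 13/2  [2·M = A+B = (19, 2)+(5, 11)]
   so M = (12, 13/2)
3. N_x = 12  [2·N = B+C = (5, 11)+(19, 8)]
4. N_y = 19/2  [2·N = B+C = (5, 11)+(19, 8)]
   so N = (12, 19/2)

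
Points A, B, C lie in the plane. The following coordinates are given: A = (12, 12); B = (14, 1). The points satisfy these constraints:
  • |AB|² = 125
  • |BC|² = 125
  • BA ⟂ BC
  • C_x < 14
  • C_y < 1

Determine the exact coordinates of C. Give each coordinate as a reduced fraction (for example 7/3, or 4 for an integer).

C = (3, -1)

1. C_x = 3  [[BA ⟂ BC ⇒ -2x+11y+17=0] ∩ [|C−(14, 1)|²=125]]
2. C_y = -1  [[BA ⟂ BC ⇒ -2x+11y+17=0] ∩ [|C−(14, 1)|²=125]]
   so C = (3, -1)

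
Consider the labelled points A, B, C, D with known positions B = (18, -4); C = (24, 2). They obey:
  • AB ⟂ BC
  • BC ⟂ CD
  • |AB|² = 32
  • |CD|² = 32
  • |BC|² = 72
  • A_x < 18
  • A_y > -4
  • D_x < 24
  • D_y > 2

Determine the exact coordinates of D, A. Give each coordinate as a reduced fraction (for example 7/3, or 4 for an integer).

1. D_x = 20  [[BC ⟂ CD ⇒ 6x+6y-156=0] ∩ [|D−(24, 2)|²=32]]
2. D_y = 6  [[BC ⟂ CD ⇒ 6x+6y-156=0] ∩ [|D−(24, 2)|²=32]]
   so D = (20, 6)
3. A_x = 14  [[AB ⟂ BC ⇒ -6x-6y+84=0] ∩ [|A−(18, -4)|²=32]]
4. A_y = 0  [[AB ⟂ BC ⇒ -6x-6y+84=0] ∩ [|A−(18, -4)|²=32]]
   so A = (14, 0)

D = (20, 6)
A = (14, 0)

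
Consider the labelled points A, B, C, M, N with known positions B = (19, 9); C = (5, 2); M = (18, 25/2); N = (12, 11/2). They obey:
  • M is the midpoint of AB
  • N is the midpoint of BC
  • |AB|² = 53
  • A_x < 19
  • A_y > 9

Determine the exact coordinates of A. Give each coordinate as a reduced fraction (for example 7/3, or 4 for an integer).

1. A_x = 17  [A = 2·M−B = 2·(18, 25/2)−(19, 9)]
2. A_y = 16  [A = 2·M−B = 2·(18, 25/2)−(19, 9)]
   so A = (17, 16)

A = (17, 16)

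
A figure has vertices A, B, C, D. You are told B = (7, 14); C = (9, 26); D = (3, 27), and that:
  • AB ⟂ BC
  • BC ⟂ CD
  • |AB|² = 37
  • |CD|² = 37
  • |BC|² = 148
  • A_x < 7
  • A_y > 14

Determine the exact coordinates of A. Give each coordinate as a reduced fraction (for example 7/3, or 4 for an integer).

1. A_x = 1  [[AB ⟂ BC ⇒ -2x-12y+182=0] ∩ [|A−(7, 14)|²=37]]
2. A_y = 15  [[AB ⟂ BC ⇒ -2x-12y+182=0] ∩ [|A−(7, 14)|²=37]]
   so A = (1, 15)

A = (1, 15)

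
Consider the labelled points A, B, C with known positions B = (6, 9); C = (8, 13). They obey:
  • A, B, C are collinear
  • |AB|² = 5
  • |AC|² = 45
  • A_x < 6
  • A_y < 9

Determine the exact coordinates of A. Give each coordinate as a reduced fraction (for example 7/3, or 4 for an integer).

1. A_x = 5  [[A, B, C are collinear ⇒ -4x+2y+6=0] ∩ [|A−(6, 9)|²=5]]
2. A_y = 7  [[A, B, C are collinear ⇒ -4x+2y+6=0] ∩ [|A−(6, 9)|²=5]]
   so A = (5, 7)

A = (5, 7)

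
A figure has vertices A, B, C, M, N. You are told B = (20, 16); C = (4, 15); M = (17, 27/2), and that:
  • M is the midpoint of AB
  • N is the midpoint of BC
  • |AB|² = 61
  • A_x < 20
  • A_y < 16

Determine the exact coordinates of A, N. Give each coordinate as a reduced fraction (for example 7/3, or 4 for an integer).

A = (14, 11)
N = (12, 31/2)

1. A_x = 14  [A = 2·M−B = 2·(17, 27/2)−(20, 16)]
2. A_y = 11  [A = 2·M−B = 2·(17, 27/2)−(20, 16)]
   so A = (14, 11)
3. N_x = 12  [2·N = B+C = (20, 16)+(4, 15)]
4. N_y = 31/2  [2·N = B+C = (20, 16)+(4, 15)]
   so N = (12, 31/2)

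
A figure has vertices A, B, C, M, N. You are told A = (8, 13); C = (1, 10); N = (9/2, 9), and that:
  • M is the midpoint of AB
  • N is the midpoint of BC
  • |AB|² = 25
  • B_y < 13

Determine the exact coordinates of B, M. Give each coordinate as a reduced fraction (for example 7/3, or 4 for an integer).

1. B_x = 8  [B = 2·N−C = 2·(9/2, 9)−(1, 10)]
2. B_y = 8  [B = 2·N−C = 2·(9/2, 9)−(1, 10)]
   so B = (8, 8)
3. M_x = 8  [2·M = A+B = (8, 13)+(8, 8)]
4. M_y = 21/2  [2·M = A+B = (8, 13)+(8, 8)]
   so M = (8, 21/2)

B = (8, 8)
M = (8, 21/2)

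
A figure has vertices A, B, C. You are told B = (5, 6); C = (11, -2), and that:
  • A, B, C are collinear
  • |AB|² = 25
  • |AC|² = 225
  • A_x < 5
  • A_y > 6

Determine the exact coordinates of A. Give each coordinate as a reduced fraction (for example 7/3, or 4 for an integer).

A = (2, 10)

1. A_x = 2  [[A, B, C are collinear ⇒ 8x+6y-76=0] ∩ [|A−(5, 6)|²=25]]
2. A_y = 10  [[A, B, C are collinear ⇒ 8x+6y-76=0] ∩ [|A−(5, 6)|²=25]]
   so A = (2, 10)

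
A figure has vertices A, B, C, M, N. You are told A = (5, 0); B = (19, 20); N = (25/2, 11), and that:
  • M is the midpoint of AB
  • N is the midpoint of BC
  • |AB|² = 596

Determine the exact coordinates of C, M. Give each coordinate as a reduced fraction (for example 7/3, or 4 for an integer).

1. M_x = 12  [2·M = A+B = (5, 0)+(19, 20)]
2. M_y = 10  [2·M = A+B = (5, 0)+(19, 20)]
   so M = (12, 10)
3. C_x = 6  [C = 2·N−B = 2·(25/2, 11)−(19, 20)]
4. C_y = 2  [C = 2·N−B = 2·(25/2, 11)−(19, 20)]
   so C = (6, 2)

C = (6, 2)
M = (12, 10)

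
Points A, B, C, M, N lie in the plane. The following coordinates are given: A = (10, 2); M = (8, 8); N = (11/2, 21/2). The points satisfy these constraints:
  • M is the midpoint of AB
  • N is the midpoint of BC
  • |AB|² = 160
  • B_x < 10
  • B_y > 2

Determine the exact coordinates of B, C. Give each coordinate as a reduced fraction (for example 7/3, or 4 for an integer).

B = (6, 14)
C = (5, 7)

1. B_x = 6  [B = 2·M−A = 2·(8, 8)−(10, 2)]
2. B_y = 14  [B = 2·M−A = 2·(8, 8)−(10, 2)]
   so B = (6, 14)
3. C_x = 5  [C = 2·N−B = 2·(11/2, 21/2)−(6, 14)]
4. C_y = 7  [C = 2·N−B = 2·(11/2, 21/2)−(6, 14)]
   so C = (5, 7)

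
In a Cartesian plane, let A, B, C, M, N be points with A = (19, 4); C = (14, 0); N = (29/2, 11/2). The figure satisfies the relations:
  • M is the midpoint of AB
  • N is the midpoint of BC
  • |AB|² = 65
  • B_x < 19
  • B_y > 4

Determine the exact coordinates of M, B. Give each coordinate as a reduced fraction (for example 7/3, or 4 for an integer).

1. B_x = 15  [B = 2·N−C = 2·(29/2, 11/2)−(14, 0)]
2. B_y = 11  [B = 2·N−C = 2·(29/2, 11/2)−(14, 0)]
   so B = (15, 11)
3. M_x = 17  [2·M = A+B = (19, 4)+(15, 11)]
4. M_y = 15/2  [2·M = A+B = (19, 4)+(15, 11)]
   so M = (17, 15/2)

M = (17, 15/2)
B = (15, 11)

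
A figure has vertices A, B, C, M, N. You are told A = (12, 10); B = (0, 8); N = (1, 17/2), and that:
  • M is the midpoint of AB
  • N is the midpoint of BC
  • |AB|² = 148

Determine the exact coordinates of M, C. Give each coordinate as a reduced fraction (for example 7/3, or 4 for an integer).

1. M_x = 6  [2·M = A+B = (12, 10)+(0, 8)]
2. M_y = 9  [2·M = A+B = (12, 10)+(0, 8)]
   so M = (6, 9)
3. C_x = 2  [C = 2·N−B = 2·(1, 17/2)−(0, 8)]
4. C_y = 9  [C = 2·N−B = 2·(1, 17/2)−(0, 8)]
   so C = (2, 9)

M = (6, 9)
C = (2, 9)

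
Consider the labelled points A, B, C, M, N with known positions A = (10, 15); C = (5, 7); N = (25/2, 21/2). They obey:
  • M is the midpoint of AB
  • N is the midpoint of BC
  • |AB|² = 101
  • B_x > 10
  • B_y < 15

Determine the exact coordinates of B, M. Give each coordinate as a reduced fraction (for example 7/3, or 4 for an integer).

1. B_x = 20  [B = 2·N−C = 2·(25/2, 21/2)−(5, 7)]
2. B_y = 14  [B = 2·N−C = 2·(25/2, 21/2)−(5, 7)]
   so B = (20, 14)
3. M_x = 15  [2·M = A+B = (10, 15)+(20, 14)]
4. M_y = 29/2  [2·M = A+B = (10, 15)+(20, 14)]
   so M = (15, 29/2)

B = (20, 14)
M = (15, 29/2)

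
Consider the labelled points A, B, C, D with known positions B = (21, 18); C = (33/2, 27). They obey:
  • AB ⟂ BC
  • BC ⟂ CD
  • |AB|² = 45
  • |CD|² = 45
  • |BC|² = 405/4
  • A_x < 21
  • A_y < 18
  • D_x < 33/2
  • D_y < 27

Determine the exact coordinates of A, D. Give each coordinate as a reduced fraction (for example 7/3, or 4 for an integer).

A = (15, 15)
D = (21/2, 24)

1. A_x = 15  [[AB ⟂ BC ⇒ 9/2x-9y+135/2=0] ∩ [|A−(21, 18)|²=45]]
2. A_y = 15  [[AB ⟂ BC ⇒ 9/2x-9y+135/2=0] ∩ [|A−(21, 18)|²=45]]
   so A = (15, 15)
3. D_x = 21/2  [[BC ⟂ CD ⇒ -9/2x+9y-675/4=0] ∩ [|D−(33/2, 27)|²=45]]
4. D_y = 24  [[BC ⟂ CD ⇒ -9/2x+9y-675/4=0] ∩ [|D−(33/2, 27)|²=45]]
   so D = (21/2, 24)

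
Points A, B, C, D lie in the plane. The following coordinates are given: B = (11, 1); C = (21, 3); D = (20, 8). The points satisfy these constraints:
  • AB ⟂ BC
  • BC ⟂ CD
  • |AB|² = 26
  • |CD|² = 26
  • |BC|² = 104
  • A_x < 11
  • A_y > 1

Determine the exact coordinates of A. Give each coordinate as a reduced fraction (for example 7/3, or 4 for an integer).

A = (10, 6)

1. A_x = 10  [[AB ⟂ BC ⇒ -10x-2y+112=0] ∩ [|A−(11, 1)|²=26]]
2. A_y = 6  [[AB ⟂ BC ⇒ -10x-2y+112=0] ∩ [|A−(11, 1)|²=26]]
   so A = (10, 6)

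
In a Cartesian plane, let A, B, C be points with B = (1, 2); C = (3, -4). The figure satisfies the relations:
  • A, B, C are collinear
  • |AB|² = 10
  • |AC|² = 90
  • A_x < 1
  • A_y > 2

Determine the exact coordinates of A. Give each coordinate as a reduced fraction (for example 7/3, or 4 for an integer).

1. A_x = 0  [[A, B, C are collinear ⇒ 6x+2y-10=0] ∩ [|A−(1, 2)|²=10]]
2. A_y = 5  [[A, B, C are collinear ⇒ 6x+2y-10=0] ∩ [|A−(1, 2)|²=10]]
   so A = (0, 5)

A = (0, 5)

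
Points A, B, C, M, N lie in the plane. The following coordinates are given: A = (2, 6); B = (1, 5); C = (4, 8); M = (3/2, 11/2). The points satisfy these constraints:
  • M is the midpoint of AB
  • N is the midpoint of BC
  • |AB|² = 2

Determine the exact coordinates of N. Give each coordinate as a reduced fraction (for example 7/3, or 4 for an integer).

N = (5/2, 13/2)

1. N_x = 5/2  [2·N = B+C = (1, 5)+(4, 8)]
2. N_y = 13/2  [2·N = B+C = (1, 5)+(4, 8)]
   so N = (5/2, 13/2)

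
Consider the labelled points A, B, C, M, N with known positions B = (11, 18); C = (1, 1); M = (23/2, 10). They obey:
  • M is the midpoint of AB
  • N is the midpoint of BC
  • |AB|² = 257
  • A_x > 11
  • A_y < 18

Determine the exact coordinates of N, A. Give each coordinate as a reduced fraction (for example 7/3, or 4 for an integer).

N = (6, 19/2)
A = (12, 2)

1. A_x = 12  [A = 2·M−B = 2·(23/2, 10)−(11, 18)]
2. A_y = 2  [A = 2·M−B = 2·(23/2, 10)−(11, 18)]
   so A = (12, 2)
3. N_x = 6  [2·N = B+C = (11, 18)+(1, 1)]
4. N_y = 19/2  [2·N = B+C = (11, 18)+(1, 1)]
   so N = (6, 19/2)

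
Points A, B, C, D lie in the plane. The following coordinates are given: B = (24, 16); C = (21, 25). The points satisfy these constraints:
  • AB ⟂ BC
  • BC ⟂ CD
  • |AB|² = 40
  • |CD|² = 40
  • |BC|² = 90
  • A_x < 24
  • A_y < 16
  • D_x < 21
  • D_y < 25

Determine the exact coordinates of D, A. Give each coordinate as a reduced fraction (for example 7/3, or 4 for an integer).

1. D_x = 15  [[BC ⟂ CD ⇒ -3x+9y-162=0] ∩ [|D−(21, 25)|²=40]]
2. D_y = 23  [[BC ⟂ CD ⇒ -3x+9y-162=0] ∩ [|D−(21, 25)|²=40]]
   so D = (15, 23)
3. A_x = 18  [[AB ⟂ BC ⇒ 3x-9y+72=0] ∩ [|A−(24, 16)|²=40]]
4. A_y = 14  [[AB ⟂ BC ⇒ 3x-9y+72=0] ∩ [|A−(24, 16)|²=40]]
   so A = (18, 14)

D = (15, 23)
A = (18, 14)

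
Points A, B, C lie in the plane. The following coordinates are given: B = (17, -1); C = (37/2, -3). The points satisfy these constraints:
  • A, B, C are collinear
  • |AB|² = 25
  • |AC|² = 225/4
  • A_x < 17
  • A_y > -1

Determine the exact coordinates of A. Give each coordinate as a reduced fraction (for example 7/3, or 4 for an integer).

A = (14, 3)

1. A_x = 14  [[A, B, C are collinear ⇒ 2x+3/2y-65/2=0] ∩ [|A−(17, -1)|²=25]]
2. A_y = 3  [[A, B, C are collinear ⇒ 2x+3/2y-65/2=0] ∩ [|A−(17, -1)|²=25]]
   so A = (14, 3)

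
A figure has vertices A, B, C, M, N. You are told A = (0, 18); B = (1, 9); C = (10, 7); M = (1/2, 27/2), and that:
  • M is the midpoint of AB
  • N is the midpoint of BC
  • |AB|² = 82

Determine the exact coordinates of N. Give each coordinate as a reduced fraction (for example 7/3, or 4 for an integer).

N = (11/2, 8)

1. N_x = 11/2  [2·N = B+C = (1, 9)+(10, 7)]
2. N_y = 8  [2·N = B+C = (1, 9)+(10, 7)]
   so N = (11/2, 8)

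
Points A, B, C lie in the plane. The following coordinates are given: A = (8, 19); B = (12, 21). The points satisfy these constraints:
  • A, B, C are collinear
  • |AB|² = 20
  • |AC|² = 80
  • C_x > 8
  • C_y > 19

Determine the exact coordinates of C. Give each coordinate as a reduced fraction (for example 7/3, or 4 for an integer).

1. C_x = 16  [[A, B, C are collinear ⇒ -2x+4y-60=0] ∩ [|C−(8, 19)|²=80]]
2. C_y = 23  [[A, B, C are collinear ⇒ -2x+4y-60=0] ∩ [|C−(8, 19)|²=80]]
   so C = (16, 23)

C = (16, 23)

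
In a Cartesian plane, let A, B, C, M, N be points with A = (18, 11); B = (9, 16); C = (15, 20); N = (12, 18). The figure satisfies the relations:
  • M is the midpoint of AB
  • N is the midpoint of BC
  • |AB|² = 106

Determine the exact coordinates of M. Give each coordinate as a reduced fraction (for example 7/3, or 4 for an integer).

M = (27/2, 27/2)

1. M_x = 27/2  [2·M = A+B = (18, 11)+(9, 16)]
2. M_y = 27/2  [2·M = A+B = (18, 11)+(9, 16)]
   so M = (27/2, 27/2)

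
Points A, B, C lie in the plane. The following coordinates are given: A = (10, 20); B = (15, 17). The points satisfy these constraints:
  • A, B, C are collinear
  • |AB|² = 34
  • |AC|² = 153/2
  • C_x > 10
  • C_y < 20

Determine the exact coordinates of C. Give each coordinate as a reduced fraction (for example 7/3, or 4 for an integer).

1. C_x = 35/2  [[A, B, C are collinear ⇒ 3x+5y-130=0] ∩ [|C−(10, 20)|²=153/2]]
2. C_y = 31/2  [[A, B, C are collinear ⇒ 3x+5y-130=0] ∩ [|C−(10, 20)|²=153/2]]
   so C = (35/2, 31/2)

C = (35/2, 31/2)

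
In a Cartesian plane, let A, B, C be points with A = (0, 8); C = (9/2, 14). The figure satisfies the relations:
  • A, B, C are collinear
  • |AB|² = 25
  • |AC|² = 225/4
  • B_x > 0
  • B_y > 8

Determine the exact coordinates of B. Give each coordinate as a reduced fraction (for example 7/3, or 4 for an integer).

1. B_x = 3  [[A, B, C are collinear ⇒ 6x-9/2y+36=0] ∩ [|B−(0, 8)|²=25]]
2. B_y = 12  [[A, B, C are collinear ⇒ 6x-9/2y+36=0] ∩ [|B−(0, 8)|²=25]]
   so B = (3, 12)

B = (3, 12)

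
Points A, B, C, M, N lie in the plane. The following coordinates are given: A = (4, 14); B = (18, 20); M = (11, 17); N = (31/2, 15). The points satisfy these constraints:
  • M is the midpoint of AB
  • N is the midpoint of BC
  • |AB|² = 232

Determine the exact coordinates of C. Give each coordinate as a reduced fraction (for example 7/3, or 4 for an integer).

1. C_x = 13  [C = 2·N−B = 2·(31/2, 15)−(18, 20)]
2. C_y = 10  [C = 2·N−B = 2·(31/2, 15)−(18, 20)]
   so C = (13, 10)

C = (13, 10)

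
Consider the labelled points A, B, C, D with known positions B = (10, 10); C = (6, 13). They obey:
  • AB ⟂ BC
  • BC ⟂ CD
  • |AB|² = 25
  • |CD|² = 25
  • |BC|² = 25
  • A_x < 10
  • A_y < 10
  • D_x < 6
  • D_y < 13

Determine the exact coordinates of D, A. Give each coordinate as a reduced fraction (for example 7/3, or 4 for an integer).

1. D_x = 3  [[BC ⟂ CD ⇒ -4x+3y-15=0] ∩ [|D−(6, 13)|²=25]]
2. D_y = 9  [[BC ⟂ CD ⇒ -4x+3y-15=0] ∩ [|D−(6, 13)|²=25]]
   so D = (3, 9)
3. A_x = 7  [[AB ⟂ BC ⇒ 4x-3y-10=0] ∩ [|A−(10, 10)|²=25]]
4. A_y = 6  [[AB ⟂ BC ⇒ 4x-3y-10=0] ∩ [|A−(10, 10)|²=25]]
   so A = (7, 6)

D = (3, 9)
A = (7, 6)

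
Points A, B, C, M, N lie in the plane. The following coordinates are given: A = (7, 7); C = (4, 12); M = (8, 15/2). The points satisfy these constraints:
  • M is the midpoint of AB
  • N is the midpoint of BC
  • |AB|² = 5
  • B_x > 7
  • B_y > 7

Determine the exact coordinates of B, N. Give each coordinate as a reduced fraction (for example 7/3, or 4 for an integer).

B = (9, 8)
N = (13/2, 10)

1. B_x = 9  [B = 2·M−A = 2·(8, 15/2)−(7, 7)]
2. B_y = 8  [B = 2·M−A = 2·(8, 15/2)−(7, 7)]
   so B = (9, 8)
3. N_x = 13/2  [2·N = B+C = (9, 8)+(4, 12)]
4. N_y = 10  [2·N = B+C = (9, 8)+(4, 12)]
   so N = (13/2, 10)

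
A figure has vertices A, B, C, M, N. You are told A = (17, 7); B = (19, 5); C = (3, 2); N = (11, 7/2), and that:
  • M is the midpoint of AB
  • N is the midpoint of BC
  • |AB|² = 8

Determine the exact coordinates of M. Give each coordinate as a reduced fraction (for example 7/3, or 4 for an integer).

M = (18, 6)

1. M_x = 18  [2·M = A+B = (17, 7)+(19, 5)]
2. M_y = 6  [2·M = A+B = (17, 7)+(19, 5)]
   so M = (18, 6)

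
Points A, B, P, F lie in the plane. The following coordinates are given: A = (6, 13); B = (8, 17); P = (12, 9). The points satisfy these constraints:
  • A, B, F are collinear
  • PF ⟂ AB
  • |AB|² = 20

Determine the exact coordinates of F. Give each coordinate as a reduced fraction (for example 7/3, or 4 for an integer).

1. F_x = 28/5  [[A, B, F are collinear ⇒ -4x+2y-2=0] ∩ [PF ⟂ AB ⇒ 2x+4y-60=0]]
2. F_y = 61/5  [[A, B, F are collinear ⇒ -4x+2y-2=0] ∩ [PF ⟂ AB ⇒ 2x+4y-60=0]]
   so F = (28/5, 61/5)

F = (28/5, 61/5)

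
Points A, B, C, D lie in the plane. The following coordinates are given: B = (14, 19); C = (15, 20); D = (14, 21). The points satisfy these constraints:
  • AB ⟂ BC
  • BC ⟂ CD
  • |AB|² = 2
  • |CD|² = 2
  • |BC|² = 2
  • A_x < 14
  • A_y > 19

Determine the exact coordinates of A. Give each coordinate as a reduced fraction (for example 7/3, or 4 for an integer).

1. A_x = 13  [[AB ⟂ BC ⇒ -1x-1y+33=0] ∩ [|A−(14, 19)|²=2]]
2. A_y = 20  [[AB ⟂ BC ⇒ -1x-1y+33=0] ∩ [|A−(14, 19)|²=2]]
   so A = (13, 20)

A = (13, 20)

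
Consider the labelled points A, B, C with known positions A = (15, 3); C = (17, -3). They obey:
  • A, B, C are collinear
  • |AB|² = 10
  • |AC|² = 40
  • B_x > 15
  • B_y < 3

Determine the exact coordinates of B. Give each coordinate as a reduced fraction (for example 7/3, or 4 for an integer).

1. B_x = 16  [[A, B, C are collinear ⇒ -6x-2y+96=0] ∩ [|B−(15, 3)|²=10]]
2. B_y = 0  [[A, B, C are collinear ⇒ -6x-2y+96=0] ∩ [|B−(15, 3)|²=10]]
   so B = (16, 0)

B = (16, 0)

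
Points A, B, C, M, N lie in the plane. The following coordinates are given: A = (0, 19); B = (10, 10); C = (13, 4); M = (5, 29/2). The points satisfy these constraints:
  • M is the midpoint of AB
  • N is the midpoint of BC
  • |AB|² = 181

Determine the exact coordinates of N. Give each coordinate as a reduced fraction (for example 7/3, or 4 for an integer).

N = (23/2, 7)

1. N_x = 23/2  [2·N = B+C = (10, 10)+(13, 4)]
2. N_y = 7  [2·N = B+C = (10, 10)+(13, 4)]
   so N = (23/2, 7)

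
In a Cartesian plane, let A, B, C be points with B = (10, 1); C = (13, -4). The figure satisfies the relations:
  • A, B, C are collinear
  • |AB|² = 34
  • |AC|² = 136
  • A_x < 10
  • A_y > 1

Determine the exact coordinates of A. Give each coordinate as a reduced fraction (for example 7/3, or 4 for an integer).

1. A_x = 7  [[A, B, C are collinear ⇒ 5x+3y-53=0] ∩ [|A−(10, 1)|²=34]]
2. A_y = 6  [[A, B, C are collinear ⇒ 5x+3y-53=0] ∩ [|A−(10, 1)|²=34]]
   so A = (7, 6)

A = (7, 6)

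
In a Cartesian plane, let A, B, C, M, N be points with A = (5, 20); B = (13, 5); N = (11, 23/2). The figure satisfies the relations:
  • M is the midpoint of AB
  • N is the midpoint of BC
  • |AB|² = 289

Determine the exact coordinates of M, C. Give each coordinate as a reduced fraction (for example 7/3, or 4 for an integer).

1. M_x = 9  [2·M = A+B = (5, 20)+(13, 5)]
2. M_y = 25/2  [2·M = A+B = (5, 20)+(13, 5)]
   so M = (9, 25/2)
3. C_x = 9  [C = 2·N−B = 2·(11, 23/2)−(13, 5)]
4. C_y = 18  [C = 2·N−B = 2·(11, 23/2)−(13, 5)]
   so C = (9, 18)

M = (9, 25/2)
C = (9, 18)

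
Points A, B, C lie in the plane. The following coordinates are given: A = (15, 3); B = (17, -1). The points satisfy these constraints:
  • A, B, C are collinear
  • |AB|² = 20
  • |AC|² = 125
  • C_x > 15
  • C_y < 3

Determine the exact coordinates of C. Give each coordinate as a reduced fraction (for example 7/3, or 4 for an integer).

1. C_x = 20  [[A, B, C are collinear ⇒ 4x+2y-66=0] ∩ [|C−(15, 3)|²=125]]
2. C_y = -7  [[A, B, C are collinear ⇒ 4x+2y-66=0] ∩ [|C−(15, 3)|²=125]]
   so C = (20, -7)

C = (20, -7)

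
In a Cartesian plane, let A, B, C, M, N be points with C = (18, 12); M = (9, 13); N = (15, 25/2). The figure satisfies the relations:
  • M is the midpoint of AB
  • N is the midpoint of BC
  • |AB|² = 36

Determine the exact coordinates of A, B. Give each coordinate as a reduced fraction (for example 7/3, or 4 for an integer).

A = (6, 13)
B = (12, 13)

1. B_x = 12  [B = 2·N−C = 2·(15, 25/2)−(18, 12)]
2. B_y = 13  [B = 2·N−C = 2·(15, 25/2)−(18, 12)]
   so B = (12, 13)
3. A_x = 6  [A = 2·M−B = 2·(9, 13)−(12, 13)]
4. A_y = 13  [A = 2·M−B = 2·(9, 13)−(12, 13)]
   so A = (6, 13)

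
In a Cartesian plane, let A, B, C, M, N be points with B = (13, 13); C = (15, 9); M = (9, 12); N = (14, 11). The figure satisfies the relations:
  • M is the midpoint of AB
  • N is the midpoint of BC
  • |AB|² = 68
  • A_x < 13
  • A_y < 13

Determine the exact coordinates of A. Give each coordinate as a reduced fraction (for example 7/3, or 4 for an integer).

A = (5, 11)

1. A_x = 5  [A = 2·M−B = 2·(9, 12)−(13, 13)]
2. A_y = 11  [A = 2·M−B = 2·(9, 12)−(13, 13)]
   so A = (5, 11)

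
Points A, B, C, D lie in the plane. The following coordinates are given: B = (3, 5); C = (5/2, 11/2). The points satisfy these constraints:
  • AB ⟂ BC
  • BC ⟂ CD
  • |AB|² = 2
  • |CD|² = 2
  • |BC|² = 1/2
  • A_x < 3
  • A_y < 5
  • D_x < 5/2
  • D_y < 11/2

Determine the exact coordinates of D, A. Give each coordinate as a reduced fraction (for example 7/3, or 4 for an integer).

D = (3/2, 9/2)
A = (2, 4)

1. D_x = 3/2  [[BC ⟂ CD ⇒ -1/2x+1/2y-3/2=0] ∩ [|D−(5/2, 11/2)|²=2]]
2. D_y = 9/2  [[BC ⟂ CD ⇒ -1/2x+1/2y-3/2=0] ∩ [|D−(5/2, 11/2)|²=2]]
   so D = (3/2, 9/2)
3. A_x = 2  [[AB ⟂ BC ⇒ 1/2x-1/2y+1=0] ∩ [|A−(3, 5)|²=2]]
4. A_y = 4  [[AB ⟂ BC ⇒ 1/2x-1/2y+1=0] ∩ [|A−(3, 5)|²=2]]
   so A = (2, 4)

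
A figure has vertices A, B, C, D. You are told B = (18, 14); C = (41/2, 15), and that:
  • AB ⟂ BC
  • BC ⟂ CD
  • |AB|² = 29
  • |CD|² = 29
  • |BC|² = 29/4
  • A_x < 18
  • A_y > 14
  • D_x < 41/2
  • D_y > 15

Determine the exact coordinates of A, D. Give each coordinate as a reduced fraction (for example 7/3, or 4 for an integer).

A = (16, 19)
D = (37/2, 20)

1. A_x = 16  [[AB ⟂ BC ⇒ -5/2x-1y+59=0] ∩ [|A−(18, 14)|²=29]]
2. A_y = 19  [[AB ⟂ BC ⇒ -5/2x-1y+59=0] ∩ [|A−(18, 14)|²=29]]
   so A = (16, 19)
3. D_x = 37/2  [[BC ⟂ CD ⇒ 5/2x+1y-265/4=0] ∩ [|D−(41/2, 15)|²=29]]
4. D_y = 20  [[BC ⟂ CD ⇒ 5/2x+1y-265/4=0] ∩ [|D−(41/2, 15)|²=29]]
   so D = (37/2, 20)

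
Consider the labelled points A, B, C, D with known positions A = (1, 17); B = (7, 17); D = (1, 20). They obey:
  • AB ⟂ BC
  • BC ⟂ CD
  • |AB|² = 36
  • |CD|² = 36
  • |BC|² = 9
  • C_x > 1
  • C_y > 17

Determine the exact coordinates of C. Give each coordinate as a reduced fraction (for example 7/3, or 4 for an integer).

1. C_x = 7  [[AB ⟂ BC ⇒ 6x-42=0] ∩ [|C−(1, 20)|²=36]]
2. C_y = 20  [[AB ⟂ BC ⇒ 6x-42=0] ∩ [|C−(1, 20)|²=36]]
   so C = (7, 20)

C = (7, 20)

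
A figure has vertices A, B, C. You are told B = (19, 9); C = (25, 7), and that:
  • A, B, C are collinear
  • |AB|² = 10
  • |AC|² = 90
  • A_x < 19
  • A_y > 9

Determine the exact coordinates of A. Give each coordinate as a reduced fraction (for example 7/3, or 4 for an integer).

A = (16, 10)

1. A_x = 16  [[A, B, C are collinear ⇒ 2x+6y-92=0] ∩ [|A−(19, 9)|²=10]]
2. A_y = 10  [[A, B, C are collinear ⇒ 2x+6y-92=0] ∩ [|A−(19, 9)|²=10]]
   so A = (16, 10)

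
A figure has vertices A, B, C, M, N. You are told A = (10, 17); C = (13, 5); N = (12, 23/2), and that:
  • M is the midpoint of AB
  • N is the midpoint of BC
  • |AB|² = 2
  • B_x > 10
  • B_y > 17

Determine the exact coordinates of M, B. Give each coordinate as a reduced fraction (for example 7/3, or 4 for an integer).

M = (21/2, 35/2)
B = (11, 18)

1. B_x = 11  [B = 2·N−C = 2·(12, 23/2)−(13, 5)]
2. B_y = 18  [B = 2·N−C = 2·(12, 23/2)−(13, 5)]
   so B = (11, 18)
3. M_x = 21/2  [2·M = A+B = (10, 17)+(11, 18)]
4. M_y = 35/2  [2·M = A+B = (10, 17)+(11, 18)]
   so M = (21/2, 35/2)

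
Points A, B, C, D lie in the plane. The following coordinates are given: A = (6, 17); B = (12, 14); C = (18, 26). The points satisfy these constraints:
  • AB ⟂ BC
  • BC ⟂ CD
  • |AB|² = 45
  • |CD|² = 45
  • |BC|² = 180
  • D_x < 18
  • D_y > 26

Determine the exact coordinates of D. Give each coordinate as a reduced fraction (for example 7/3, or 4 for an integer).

D = (12, 29)

1. D_x = 12  [[BC ⟂ CD ⇒ 6x+12y-420=0] ∩ [|D−(18, 26)|²=45]]
2. D_y = 29  [[BC ⟂ CD ⇒ 6x+12y-420=0] ∩ [|D−(18, 26)|²=45]]
   so D = (12, 29)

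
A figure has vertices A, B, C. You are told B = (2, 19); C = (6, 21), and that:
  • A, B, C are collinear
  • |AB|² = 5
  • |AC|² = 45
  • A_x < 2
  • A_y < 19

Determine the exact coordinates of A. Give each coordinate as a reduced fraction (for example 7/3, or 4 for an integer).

1. A_x = 0  [[A, B, C are collinear ⇒ -2x+4y-72=0] ∩ [|A−(2, 19)|²=5]]
2. A_y = 18  [[A, B, C are collinear ⇒ -2x+4y-72=0] ∩ [|A−(2, 19)|²=5]]
   so A = (0, 18)

A = (0, 18)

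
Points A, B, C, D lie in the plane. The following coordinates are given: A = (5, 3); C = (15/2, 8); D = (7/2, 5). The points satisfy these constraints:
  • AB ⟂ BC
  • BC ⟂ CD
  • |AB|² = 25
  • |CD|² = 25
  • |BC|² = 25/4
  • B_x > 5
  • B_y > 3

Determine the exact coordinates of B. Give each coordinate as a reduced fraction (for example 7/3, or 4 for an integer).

1. B_x = 9  [[BC ⟂ CD ⇒ 4x+3y-54=0] ∩ [|B−(5, 3)|²=25]]
2. B_y = 6  [[BC ⟂ CD ⇒ 4x+3y-54=0] ∩ [|B−(5, 3)|²=25]]
   so B = (9, 6)

B = (9, 6)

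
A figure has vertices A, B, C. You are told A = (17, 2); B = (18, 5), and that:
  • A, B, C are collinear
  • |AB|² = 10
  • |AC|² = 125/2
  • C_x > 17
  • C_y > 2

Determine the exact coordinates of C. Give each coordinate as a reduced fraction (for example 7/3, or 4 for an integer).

1. C_x = 39/2  [[A, B, C are collinear ⇒ -3x+1y+49=0] ∩ [|C−(17, 2)|²=125/2]]
2. C_y = 19/2  [[A, B, C are collinear ⇒ -3x+1y+49=0] ∩ [|C−(17, 2)|²=125/2]]
   so C = (39/2, 19/2)

C = (39/2, 19/2)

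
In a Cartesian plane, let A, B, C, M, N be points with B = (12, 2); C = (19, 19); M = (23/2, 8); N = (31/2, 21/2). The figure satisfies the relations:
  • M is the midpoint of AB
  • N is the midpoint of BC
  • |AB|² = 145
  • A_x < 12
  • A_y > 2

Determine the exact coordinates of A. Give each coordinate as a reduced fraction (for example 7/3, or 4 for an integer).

A = (11, 14)

1. A_x = 11  [A = 2·M−B = 2·(23/2, 8)−(12, 2)]
2. A_y = 14  [A = 2·M−B = 2·(23/2, 8)−(12, 2)]
   so A = (11, 14)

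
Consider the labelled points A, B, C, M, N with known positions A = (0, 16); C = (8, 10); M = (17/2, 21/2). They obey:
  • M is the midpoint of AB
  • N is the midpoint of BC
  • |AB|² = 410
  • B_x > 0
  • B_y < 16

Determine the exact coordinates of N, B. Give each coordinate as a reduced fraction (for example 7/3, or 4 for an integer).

N = (25/2, 15/2)
B = (17, 5)

1. B_x = 17  [B = 2·M−A = 2·(17/2, 21/2)−(0, 16)]
2. B_y = 5  [B = 2·M−A = 2·(17/2, 21/2)−(0, 16)]
   so B = (17, 5)
3. N_x = 25/2  [2·N = B+C = (17, 5)+(8, 10)]
4. N_y = 15/2  [2·N = B+C = (17, 5)+(8, 10)]
   so N = (25/2, 15/2)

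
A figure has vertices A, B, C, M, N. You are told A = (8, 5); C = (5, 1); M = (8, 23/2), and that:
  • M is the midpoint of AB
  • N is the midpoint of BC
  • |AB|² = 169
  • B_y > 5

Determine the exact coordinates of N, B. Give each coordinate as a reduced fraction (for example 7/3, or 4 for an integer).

N = (13/2, 19/2)
B = (8, 18)

1. B_x = 8  [B = 2·M−A = 2·(8, 23/2)−(8, 5)]
2. B_y = 18  [B = 2·M−A = 2·(8, 23/2)−(8, 5)]
   so B = (8, 18)
3. N_x = 13/2  [2·N = B+C = (8, 18)+(5, 1)]
4. N_y = 19/2  [2·N = B+C = (8, 18)+(5, 1)]
   so N = (13/2, 19/2)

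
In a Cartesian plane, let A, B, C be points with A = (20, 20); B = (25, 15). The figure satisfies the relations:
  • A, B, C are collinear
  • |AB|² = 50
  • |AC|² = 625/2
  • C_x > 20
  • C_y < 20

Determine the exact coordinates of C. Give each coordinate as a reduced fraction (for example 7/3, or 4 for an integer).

C = (65/2, 15/2)

1. C_x = 65/2  [[A, B, C are collinear ⇒ 5x+5y-200=0] ∩ [|C−(20, 20)|²=625/2]]
2. C_y = 15/2  [[A, B, C are collinear ⇒ 5x+5y-200=0] ∩ [|C−(20, 20)|²=625/2]]
   so C = (65/2, 15/2)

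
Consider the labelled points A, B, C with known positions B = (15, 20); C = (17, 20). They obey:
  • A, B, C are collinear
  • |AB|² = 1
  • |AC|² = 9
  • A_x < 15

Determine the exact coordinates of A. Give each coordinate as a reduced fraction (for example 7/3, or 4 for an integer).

A = (14, 20)

1. A_x = 14  [[A, B, C are collinear ⇒ 2y-40=0] ∩ [|A−(15, 20)|²=1]]
2. A_y = 20  [[A, B, C are collinear ⇒ 2y-40=0] ∩ [|A−(15, 20)|²=1]]
   so A = (14, 20)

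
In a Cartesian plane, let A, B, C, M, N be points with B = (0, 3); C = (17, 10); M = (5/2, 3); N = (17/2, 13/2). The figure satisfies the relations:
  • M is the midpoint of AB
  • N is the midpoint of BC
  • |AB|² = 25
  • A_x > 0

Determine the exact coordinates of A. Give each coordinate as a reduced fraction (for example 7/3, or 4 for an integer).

A = (5, 3)

1. A_x = 5  [A = 2·M−B = 2·(5/2, 3)−(0, 3)]
2. A_y = 3  [A = 2·M−B = 2·(5/2, 3)−(0, 3)]
   so A = (5, 3)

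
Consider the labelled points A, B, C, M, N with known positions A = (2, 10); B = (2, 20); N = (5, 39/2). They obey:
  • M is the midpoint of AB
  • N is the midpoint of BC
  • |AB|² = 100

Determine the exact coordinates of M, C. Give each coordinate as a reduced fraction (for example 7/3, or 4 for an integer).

1. M_x = 2  [2·M = A+B = (2, 10)+(2, 20)]
2. M_y = 15  [2·M = A+B = (2, 10)+(2, 20)]
   so M = (2, 15)
3. C_x = 8  [C = 2·N−B = 2·(5, 39/2)−(2, 20)]
4. C_y = 19  [C = 2·N−B = 2·(5, 39/2)−(2, 20)]
   so C = (8, 19)

M = (2, 15)
C = (8, 19)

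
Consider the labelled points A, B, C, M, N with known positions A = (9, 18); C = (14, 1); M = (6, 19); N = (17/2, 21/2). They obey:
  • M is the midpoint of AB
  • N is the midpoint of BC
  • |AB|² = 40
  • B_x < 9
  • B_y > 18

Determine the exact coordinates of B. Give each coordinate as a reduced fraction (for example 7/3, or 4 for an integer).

B = (3, 20)

1. B_x = 3  [B = 2·M−A = 2·(6, 19)−(9, 18)]
2. B_y = 20  [B = 2·M−A = 2·(6, 19)−(9, 18)]
   so B = (3, 20)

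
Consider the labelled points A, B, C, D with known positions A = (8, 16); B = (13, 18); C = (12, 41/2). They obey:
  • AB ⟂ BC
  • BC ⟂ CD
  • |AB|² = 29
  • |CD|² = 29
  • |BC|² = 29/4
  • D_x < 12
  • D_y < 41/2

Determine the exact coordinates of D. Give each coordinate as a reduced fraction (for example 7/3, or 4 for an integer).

D = (7, 37/2)

1. D_x = 7  [[BC ⟂ CD ⇒ -1x+5/2y-157/4=0] ∩ [|D−(12, 41/2)|²=29]]
2. D_y = 37/2  [[BC ⟂ CD ⇒ -1x+5/2y-157/4=0] ∩ [|D−(12, 41/2)|²=29]]
   so D = (7, 37/2)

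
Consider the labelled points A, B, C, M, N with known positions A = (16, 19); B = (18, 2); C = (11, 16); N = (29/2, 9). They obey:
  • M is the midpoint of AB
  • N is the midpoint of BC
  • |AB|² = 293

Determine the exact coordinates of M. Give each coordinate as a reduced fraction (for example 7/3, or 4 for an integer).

M = (17, 21/2)

1. M_x = 17  [2·M = A+B = (16, 19)+(18, 2)]
2. M_y = 21/2  [2·M = A+B = (16, 19)+(18, 2)]
   so M = (17, 21/2)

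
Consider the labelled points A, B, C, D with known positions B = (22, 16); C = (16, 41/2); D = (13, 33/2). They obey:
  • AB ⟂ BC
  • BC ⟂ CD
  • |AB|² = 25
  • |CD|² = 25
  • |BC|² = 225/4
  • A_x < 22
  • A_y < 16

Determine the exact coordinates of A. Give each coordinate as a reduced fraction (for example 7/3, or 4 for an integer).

1. A_x = 19  [[AB ⟂ BC ⇒ 6x-9/2y-60=0] ∩ [|A−(22, 16)|²=25]]
2. A_y = 12  [[AB ⟂ BC ⇒ 6x-9/2y-60=0] ∩ [|A−(22, 16)|²=25]]
   so A = (19, 12)

A = (19, 12)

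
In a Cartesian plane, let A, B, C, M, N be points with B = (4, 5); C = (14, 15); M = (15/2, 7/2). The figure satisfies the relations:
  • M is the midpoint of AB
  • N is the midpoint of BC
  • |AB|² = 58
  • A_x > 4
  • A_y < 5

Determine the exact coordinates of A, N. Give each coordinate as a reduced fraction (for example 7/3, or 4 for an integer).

1. A_x = 11  [A = 2·M−B = 2·(15/2, 7/2)−(4, 5)]
2. A_y = 2  [A = 2·M−B = 2·(15/2, 7/2)−(4, 5)]
   so A = (11, 2)
3. N_x = 9  [2·N = B+C = (4, 5)+(14, 15)]
4. N_y = 10  [2·N = B+C = (4, 5)+(14, 15)]
   so N = (9, 10)

A = (11, 2)
N = (9, 10)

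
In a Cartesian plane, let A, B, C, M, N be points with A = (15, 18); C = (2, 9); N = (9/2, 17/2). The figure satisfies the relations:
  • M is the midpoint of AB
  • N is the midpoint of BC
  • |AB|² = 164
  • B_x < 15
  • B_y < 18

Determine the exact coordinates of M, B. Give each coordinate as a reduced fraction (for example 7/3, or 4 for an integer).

1. B_x = 7  [B = 2·N−C = 2·(9/2, 17/2)−(2, 9)]
2. B_y = 8  [B = 2·N−C = 2·(9/2, 17/2)−(2, 9)]
   so B = (7, 8)
3. M_x = 11  [2·M = A+B = (15, 18)+(7, 8)]
4. M_y = 13  [2·M = A+B = (15, 18)+(7, 8)]
   so M = (11, 13)

M = (11, 13)
B = (7, 8)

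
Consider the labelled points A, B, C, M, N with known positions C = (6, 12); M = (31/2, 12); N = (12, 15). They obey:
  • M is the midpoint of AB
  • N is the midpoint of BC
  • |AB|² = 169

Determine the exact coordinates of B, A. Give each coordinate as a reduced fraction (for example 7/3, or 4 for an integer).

1. B_x = 18  [B = 2·N−C = 2·(12, 15)−(6, 12)]
2. B_y = 18  [B = 2·N−C = 2·(12, 15)−(6, 12)]
   so B = (18, 18)
3. A_x = 13  [A = 2·M−B = 2·(31/2, 12)−(18, 18)]
4. A_y = 6  [A = 2·M−B = 2·(31/2, 12)−(18, 18)]
   so A = (13, 6)

B = (18, 18)
A = (13, 6)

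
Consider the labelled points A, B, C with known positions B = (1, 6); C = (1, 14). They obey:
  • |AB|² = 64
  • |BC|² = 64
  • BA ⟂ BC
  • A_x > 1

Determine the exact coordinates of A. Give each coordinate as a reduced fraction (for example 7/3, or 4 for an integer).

A = (9, 6)

1. A_x = 9  [[BA ⟂ BC ⇒ 8y-48=0] ∩ [|A−(1, 6)|²=64]]
2. A_y = 6  [[BA ⟂ BC ⇒ 8y-48=0] ∩ [|A−(1, 6)|²=64]]
   so A = (9, 6)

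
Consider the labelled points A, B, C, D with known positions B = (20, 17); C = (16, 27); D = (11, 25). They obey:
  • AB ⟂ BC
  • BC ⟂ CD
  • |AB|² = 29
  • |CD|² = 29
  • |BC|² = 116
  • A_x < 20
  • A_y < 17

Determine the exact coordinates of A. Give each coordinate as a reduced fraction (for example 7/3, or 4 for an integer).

1. A_x = 15  [[AB ⟂ BC ⇒ 4x-10y+90=0] ∩ [|A−(20, 17)|²=29]]
2. A_y = 15  [[AB ⟂ BC ⇒ 4x-10y+90=0] ∩ [|A−(20, 17)|²=29]]
   so A = (15, 15)

A = (15, 15)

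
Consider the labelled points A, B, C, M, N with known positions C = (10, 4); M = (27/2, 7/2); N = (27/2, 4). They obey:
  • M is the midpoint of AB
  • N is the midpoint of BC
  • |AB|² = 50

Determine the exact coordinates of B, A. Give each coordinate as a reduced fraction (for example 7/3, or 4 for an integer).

1. B_x = 17  [B = 2·N−C = 2·(27/2, 4)−(10, 4)]
2. B_y = 4  [B = 2·N−C = 2·(27/2, 4)−(10, 4)]
   so B = (17, 4)
3. A_x = 10  [A = 2·M−B = 2·(27/2, 7/2)−(17, 4)]
4. A_y = 3  [A = 2·M−B = 2·(27/2, 7/2)−(17, 4)]
   so A = (10, 3)

B = (17, 4)
A = (10, 3)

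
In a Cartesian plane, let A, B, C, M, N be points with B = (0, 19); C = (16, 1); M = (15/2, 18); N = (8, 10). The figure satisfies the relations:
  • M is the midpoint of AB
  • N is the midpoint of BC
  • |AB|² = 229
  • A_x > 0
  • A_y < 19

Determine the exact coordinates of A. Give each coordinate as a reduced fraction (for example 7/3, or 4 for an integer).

A = (15, 17)

1. A_x = 15  [A = 2·M−B = 2·(15/2, 18)−(0, 19)]
2. A_y = 17  [A = 2·M−B = 2·(15/2, 18)−(0, 19)]
   so A = (15, 17)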